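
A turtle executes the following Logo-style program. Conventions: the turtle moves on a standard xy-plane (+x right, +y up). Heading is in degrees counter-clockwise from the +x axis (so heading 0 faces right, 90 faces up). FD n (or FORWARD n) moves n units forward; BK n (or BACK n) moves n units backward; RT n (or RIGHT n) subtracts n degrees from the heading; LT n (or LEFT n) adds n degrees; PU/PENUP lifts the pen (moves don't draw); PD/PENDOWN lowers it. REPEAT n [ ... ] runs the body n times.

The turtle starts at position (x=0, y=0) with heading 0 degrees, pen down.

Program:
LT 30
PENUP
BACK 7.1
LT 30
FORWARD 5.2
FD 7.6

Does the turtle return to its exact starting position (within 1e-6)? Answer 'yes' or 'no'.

Executing turtle program step by step:
Start: pos=(0,0), heading=0, pen down
LT 30: heading 0 -> 30
PU: pen up
BK 7.1: (0,0) -> (-6.149,-3.55) [heading=30, move]
LT 30: heading 30 -> 60
FD 5.2: (-6.149,-3.55) -> (-3.549,0.953) [heading=60, move]
FD 7.6: (-3.549,0.953) -> (0.251,7.535) [heading=60, move]
Final: pos=(0.251,7.535), heading=60, 0 segment(s) drawn

Start position: (0, 0)
Final position: (0.251, 7.535)
Distance = 7.539; >= 1e-6 -> NOT closed

Answer: no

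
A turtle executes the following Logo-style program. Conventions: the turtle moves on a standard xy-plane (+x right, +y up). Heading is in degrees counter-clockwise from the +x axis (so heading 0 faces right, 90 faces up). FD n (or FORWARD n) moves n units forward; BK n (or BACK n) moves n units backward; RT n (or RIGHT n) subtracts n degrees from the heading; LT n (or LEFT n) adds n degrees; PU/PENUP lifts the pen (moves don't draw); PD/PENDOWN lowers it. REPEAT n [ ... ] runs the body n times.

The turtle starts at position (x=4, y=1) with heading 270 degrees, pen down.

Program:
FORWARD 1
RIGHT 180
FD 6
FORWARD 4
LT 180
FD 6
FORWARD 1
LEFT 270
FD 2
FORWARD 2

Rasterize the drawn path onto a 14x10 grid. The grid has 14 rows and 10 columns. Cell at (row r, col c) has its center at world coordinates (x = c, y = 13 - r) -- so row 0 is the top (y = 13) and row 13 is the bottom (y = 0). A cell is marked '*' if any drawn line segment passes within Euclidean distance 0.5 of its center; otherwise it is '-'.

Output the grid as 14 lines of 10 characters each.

Segment 0: (4,1) -> (4,0)
Segment 1: (4,0) -> (4,6)
Segment 2: (4,6) -> (4,10)
Segment 3: (4,10) -> (4,4)
Segment 4: (4,4) -> (4,3)
Segment 5: (4,3) -> (2,3)
Segment 6: (2,3) -> (-0,3)

Answer: ----------
----------
----------
----*-----
----*-----
----*-----
----*-----
----*-----
----*-----
----*-----
*****-----
----*-----
----*-----
----*-----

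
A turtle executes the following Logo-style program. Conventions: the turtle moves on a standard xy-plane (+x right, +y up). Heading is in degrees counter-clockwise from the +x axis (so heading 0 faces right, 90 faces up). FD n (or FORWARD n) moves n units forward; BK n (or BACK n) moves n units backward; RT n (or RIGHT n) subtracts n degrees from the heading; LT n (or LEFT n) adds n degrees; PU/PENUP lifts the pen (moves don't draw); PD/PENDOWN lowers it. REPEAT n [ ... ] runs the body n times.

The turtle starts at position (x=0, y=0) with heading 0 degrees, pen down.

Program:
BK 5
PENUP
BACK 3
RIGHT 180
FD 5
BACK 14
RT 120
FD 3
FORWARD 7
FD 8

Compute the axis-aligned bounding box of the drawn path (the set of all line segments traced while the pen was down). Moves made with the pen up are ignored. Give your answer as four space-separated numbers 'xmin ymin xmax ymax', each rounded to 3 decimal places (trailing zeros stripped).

Executing turtle program step by step:
Start: pos=(0,0), heading=0, pen down
BK 5: (0,0) -> (-5,0) [heading=0, draw]
PU: pen up
BK 3: (-5,0) -> (-8,0) [heading=0, move]
RT 180: heading 0 -> 180
FD 5: (-8,0) -> (-13,0) [heading=180, move]
BK 14: (-13,0) -> (1,0) [heading=180, move]
RT 120: heading 180 -> 60
FD 3: (1,0) -> (2.5,2.598) [heading=60, move]
FD 7: (2.5,2.598) -> (6,8.66) [heading=60, move]
FD 8: (6,8.66) -> (10,15.588) [heading=60, move]
Final: pos=(10,15.588), heading=60, 1 segment(s) drawn

Segment endpoints: x in {-5, 0}, y in {0}
xmin=-5, ymin=0, xmax=0, ymax=0

Answer: -5 0 0 0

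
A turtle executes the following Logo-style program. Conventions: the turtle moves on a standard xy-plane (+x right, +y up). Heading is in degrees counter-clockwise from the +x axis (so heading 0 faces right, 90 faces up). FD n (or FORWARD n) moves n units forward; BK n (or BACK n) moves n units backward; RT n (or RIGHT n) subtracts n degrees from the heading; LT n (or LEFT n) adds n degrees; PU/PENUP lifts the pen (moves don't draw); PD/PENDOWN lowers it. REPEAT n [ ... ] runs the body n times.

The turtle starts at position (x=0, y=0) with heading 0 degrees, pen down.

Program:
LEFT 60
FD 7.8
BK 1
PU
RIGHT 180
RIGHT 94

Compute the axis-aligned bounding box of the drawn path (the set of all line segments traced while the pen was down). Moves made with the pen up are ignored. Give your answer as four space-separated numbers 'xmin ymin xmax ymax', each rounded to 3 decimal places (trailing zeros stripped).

Answer: 0 0 3.9 6.755

Derivation:
Executing turtle program step by step:
Start: pos=(0,0), heading=0, pen down
LT 60: heading 0 -> 60
FD 7.8: (0,0) -> (3.9,6.755) [heading=60, draw]
BK 1: (3.9,6.755) -> (3.4,5.889) [heading=60, draw]
PU: pen up
RT 180: heading 60 -> 240
RT 94: heading 240 -> 146
Final: pos=(3.4,5.889), heading=146, 2 segment(s) drawn

Segment endpoints: x in {0, 3.4, 3.9}, y in {0, 5.889, 6.755}
xmin=0, ymin=0, xmax=3.9, ymax=6.755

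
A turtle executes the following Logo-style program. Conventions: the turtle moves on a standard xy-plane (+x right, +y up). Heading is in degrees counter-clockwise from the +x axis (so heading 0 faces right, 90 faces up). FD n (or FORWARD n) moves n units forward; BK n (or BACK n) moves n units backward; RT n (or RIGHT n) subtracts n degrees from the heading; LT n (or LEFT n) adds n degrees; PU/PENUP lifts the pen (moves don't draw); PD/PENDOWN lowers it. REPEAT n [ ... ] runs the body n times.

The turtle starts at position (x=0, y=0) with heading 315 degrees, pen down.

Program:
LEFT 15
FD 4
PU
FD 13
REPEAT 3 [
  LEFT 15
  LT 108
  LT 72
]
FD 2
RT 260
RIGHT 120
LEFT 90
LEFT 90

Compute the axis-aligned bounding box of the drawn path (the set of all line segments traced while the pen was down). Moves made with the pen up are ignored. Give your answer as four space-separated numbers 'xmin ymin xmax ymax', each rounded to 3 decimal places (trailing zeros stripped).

Executing turtle program step by step:
Start: pos=(0,0), heading=315, pen down
LT 15: heading 315 -> 330
FD 4: (0,0) -> (3.464,-2) [heading=330, draw]
PU: pen up
FD 13: (3.464,-2) -> (14.722,-8.5) [heading=330, move]
REPEAT 3 [
  -- iteration 1/3 --
  LT 15: heading 330 -> 345
  LT 108: heading 345 -> 93
  LT 72: heading 93 -> 165
  -- iteration 2/3 --
  LT 15: heading 165 -> 180
  LT 108: heading 180 -> 288
  LT 72: heading 288 -> 0
  -- iteration 3/3 --
  LT 15: heading 0 -> 15
  LT 108: heading 15 -> 123
  LT 72: heading 123 -> 195
]
FD 2: (14.722,-8.5) -> (12.791,-9.018) [heading=195, move]
RT 260: heading 195 -> 295
RT 120: heading 295 -> 175
LT 90: heading 175 -> 265
LT 90: heading 265 -> 355
Final: pos=(12.791,-9.018), heading=355, 1 segment(s) drawn

Segment endpoints: x in {0, 3.464}, y in {-2, 0}
xmin=0, ymin=-2, xmax=3.464, ymax=0

Answer: 0 -2 3.464 0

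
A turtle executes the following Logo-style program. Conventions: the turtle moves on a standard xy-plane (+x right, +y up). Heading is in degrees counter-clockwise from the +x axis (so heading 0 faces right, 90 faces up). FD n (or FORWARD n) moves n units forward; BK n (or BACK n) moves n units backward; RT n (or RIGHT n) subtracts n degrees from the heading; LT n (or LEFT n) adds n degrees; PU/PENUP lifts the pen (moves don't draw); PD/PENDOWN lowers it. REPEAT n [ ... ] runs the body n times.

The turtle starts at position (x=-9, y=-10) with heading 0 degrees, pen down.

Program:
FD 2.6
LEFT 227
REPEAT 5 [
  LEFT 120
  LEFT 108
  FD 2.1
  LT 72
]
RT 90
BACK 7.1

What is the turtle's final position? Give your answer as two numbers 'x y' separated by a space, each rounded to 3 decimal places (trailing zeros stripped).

Answer: 2.293 -8.812

Derivation:
Executing turtle program step by step:
Start: pos=(-9,-10), heading=0, pen down
FD 2.6: (-9,-10) -> (-6.4,-10) [heading=0, draw]
LT 227: heading 0 -> 227
REPEAT 5 [
  -- iteration 1/5 --
  LT 120: heading 227 -> 347
  LT 108: heading 347 -> 95
  FD 2.1: (-6.4,-10) -> (-6.583,-7.908) [heading=95, draw]
  LT 72: heading 95 -> 167
  -- iteration 2/5 --
  LT 120: heading 167 -> 287
  LT 108: heading 287 -> 35
  FD 2.1: (-6.583,-7.908) -> (-4.863,-6.703) [heading=35, draw]
  LT 72: heading 35 -> 107
  -- iteration 3/5 --
  LT 120: heading 107 -> 227
  LT 108: heading 227 -> 335
  FD 2.1: (-4.863,-6.703) -> (-2.96,-7.591) [heading=335, draw]
  LT 72: heading 335 -> 47
  -- iteration 4/5 --
  LT 120: heading 47 -> 167
  LT 108: heading 167 -> 275
  FD 2.1: (-2.96,-7.591) -> (-2.777,-9.683) [heading=275, draw]
  LT 72: heading 275 -> 347
  -- iteration 5/5 --
  LT 120: heading 347 -> 107
  LT 108: heading 107 -> 215
  FD 2.1: (-2.777,-9.683) -> (-4.497,-10.887) [heading=215, draw]
  LT 72: heading 215 -> 287
]
RT 90: heading 287 -> 197
BK 7.1: (-4.497,-10.887) -> (2.293,-8.812) [heading=197, draw]
Final: pos=(2.293,-8.812), heading=197, 7 segment(s) drawn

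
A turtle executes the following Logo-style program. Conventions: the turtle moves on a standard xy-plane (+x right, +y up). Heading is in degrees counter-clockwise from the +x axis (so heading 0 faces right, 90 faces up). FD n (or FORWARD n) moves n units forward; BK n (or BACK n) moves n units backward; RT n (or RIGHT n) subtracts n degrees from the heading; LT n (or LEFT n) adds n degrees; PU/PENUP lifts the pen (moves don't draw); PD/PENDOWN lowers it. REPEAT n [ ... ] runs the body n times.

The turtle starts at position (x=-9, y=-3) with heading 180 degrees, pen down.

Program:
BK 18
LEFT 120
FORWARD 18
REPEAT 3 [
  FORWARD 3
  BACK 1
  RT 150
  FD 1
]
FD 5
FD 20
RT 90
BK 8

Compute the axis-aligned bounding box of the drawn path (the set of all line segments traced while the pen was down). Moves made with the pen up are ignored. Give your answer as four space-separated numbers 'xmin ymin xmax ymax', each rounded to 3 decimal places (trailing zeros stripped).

Answer: -9 -38.749 20.402 -3

Derivation:
Executing turtle program step by step:
Start: pos=(-9,-3), heading=180, pen down
BK 18: (-9,-3) -> (9,-3) [heading=180, draw]
LT 120: heading 180 -> 300
FD 18: (9,-3) -> (18,-18.588) [heading=300, draw]
REPEAT 3 [
  -- iteration 1/3 --
  FD 3: (18,-18.588) -> (19.5,-21.187) [heading=300, draw]
  BK 1: (19.5,-21.187) -> (19,-20.321) [heading=300, draw]
  RT 150: heading 300 -> 150
  FD 1: (19,-20.321) -> (18.134,-19.821) [heading=150, draw]
  -- iteration 2/3 --
  FD 3: (18.134,-19.821) -> (15.536,-18.321) [heading=150, draw]
  BK 1: (15.536,-18.321) -> (16.402,-18.821) [heading=150, draw]
  RT 150: heading 150 -> 0
  FD 1: (16.402,-18.821) -> (17.402,-18.821) [heading=0, draw]
  -- iteration 3/3 --
  FD 3: (17.402,-18.821) -> (20.402,-18.821) [heading=0, draw]
  BK 1: (20.402,-18.821) -> (19.402,-18.821) [heading=0, draw]
  RT 150: heading 0 -> 210
  FD 1: (19.402,-18.821) -> (18.536,-19.321) [heading=210, draw]
]
FD 5: (18.536,-19.321) -> (14.206,-21.821) [heading=210, draw]
FD 20: (14.206,-21.821) -> (-3.115,-31.821) [heading=210, draw]
RT 90: heading 210 -> 120
BK 8: (-3.115,-31.821) -> (0.885,-38.749) [heading=120, draw]
Final: pos=(0.885,-38.749), heading=120, 14 segment(s) drawn

Segment endpoints: x in {-9, -3.115, 0.885, 9, 14.206, 15.536, 16.402, 17.402, 18, 18.134, 18.536, 19, 19.402, 19.5, 20.402}, y in {-38.749, -31.821, -21.821, -21.187, -20.321, -19.821, -19.321, -18.821, -18.588, -18.321, -3, -3}
xmin=-9, ymin=-38.749, xmax=20.402, ymax=-3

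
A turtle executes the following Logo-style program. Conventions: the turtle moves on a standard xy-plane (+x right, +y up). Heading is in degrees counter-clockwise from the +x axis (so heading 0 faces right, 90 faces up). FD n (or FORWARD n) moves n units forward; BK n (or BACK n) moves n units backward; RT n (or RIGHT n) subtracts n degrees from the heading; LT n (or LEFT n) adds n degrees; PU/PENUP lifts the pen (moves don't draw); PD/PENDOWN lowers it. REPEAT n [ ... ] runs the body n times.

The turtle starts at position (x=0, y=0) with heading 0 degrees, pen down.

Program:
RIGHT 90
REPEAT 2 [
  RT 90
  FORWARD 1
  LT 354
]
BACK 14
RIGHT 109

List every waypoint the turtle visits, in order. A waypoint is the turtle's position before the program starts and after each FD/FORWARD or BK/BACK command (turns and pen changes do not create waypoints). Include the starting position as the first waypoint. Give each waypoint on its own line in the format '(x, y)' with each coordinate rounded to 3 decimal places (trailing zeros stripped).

Answer: (0, 0)
(-1, 0)
(-0.895, 0.995)
(-3.806, -12.7)

Derivation:
Executing turtle program step by step:
Start: pos=(0,0), heading=0, pen down
RT 90: heading 0 -> 270
REPEAT 2 [
  -- iteration 1/2 --
  RT 90: heading 270 -> 180
  FD 1: (0,0) -> (-1,0) [heading=180, draw]
  LT 354: heading 180 -> 174
  -- iteration 2/2 --
  RT 90: heading 174 -> 84
  FD 1: (-1,0) -> (-0.895,0.995) [heading=84, draw]
  LT 354: heading 84 -> 78
]
BK 14: (-0.895,0.995) -> (-3.806,-12.7) [heading=78, draw]
RT 109: heading 78 -> 329
Final: pos=(-3.806,-12.7), heading=329, 3 segment(s) drawn
Waypoints (4 total):
(0, 0)
(-1, 0)
(-0.895, 0.995)
(-3.806, -12.7)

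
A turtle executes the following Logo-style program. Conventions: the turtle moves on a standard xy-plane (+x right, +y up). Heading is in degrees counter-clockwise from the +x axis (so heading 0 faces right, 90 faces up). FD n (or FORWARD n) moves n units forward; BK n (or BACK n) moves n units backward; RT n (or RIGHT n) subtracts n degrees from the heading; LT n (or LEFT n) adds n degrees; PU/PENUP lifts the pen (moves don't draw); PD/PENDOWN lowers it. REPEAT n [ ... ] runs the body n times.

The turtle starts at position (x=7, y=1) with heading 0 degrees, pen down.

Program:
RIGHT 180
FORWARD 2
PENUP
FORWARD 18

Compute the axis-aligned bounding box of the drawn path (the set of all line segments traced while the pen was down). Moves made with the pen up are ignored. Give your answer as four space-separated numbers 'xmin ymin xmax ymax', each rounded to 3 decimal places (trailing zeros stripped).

Answer: 5 1 7 1

Derivation:
Executing turtle program step by step:
Start: pos=(7,1), heading=0, pen down
RT 180: heading 0 -> 180
FD 2: (7,1) -> (5,1) [heading=180, draw]
PU: pen up
FD 18: (5,1) -> (-13,1) [heading=180, move]
Final: pos=(-13,1), heading=180, 1 segment(s) drawn

Segment endpoints: x in {5, 7}, y in {1, 1}
xmin=5, ymin=1, xmax=7, ymax=1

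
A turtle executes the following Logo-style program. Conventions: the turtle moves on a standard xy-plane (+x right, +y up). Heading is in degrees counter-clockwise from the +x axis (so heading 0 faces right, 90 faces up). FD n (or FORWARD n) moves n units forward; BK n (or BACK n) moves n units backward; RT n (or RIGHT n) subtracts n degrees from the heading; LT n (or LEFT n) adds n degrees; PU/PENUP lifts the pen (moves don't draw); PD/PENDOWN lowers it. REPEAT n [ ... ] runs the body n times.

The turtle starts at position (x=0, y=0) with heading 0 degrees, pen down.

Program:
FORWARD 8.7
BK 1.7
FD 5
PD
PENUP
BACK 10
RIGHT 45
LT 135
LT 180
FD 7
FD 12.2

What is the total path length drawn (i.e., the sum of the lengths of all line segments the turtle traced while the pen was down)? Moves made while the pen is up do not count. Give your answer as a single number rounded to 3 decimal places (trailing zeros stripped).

Answer: 15.4

Derivation:
Executing turtle program step by step:
Start: pos=(0,0), heading=0, pen down
FD 8.7: (0,0) -> (8.7,0) [heading=0, draw]
BK 1.7: (8.7,0) -> (7,0) [heading=0, draw]
FD 5: (7,0) -> (12,0) [heading=0, draw]
PD: pen down
PU: pen up
BK 10: (12,0) -> (2,0) [heading=0, move]
RT 45: heading 0 -> 315
LT 135: heading 315 -> 90
LT 180: heading 90 -> 270
FD 7: (2,0) -> (2,-7) [heading=270, move]
FD 12.2: (2,-7) -> (2,-19.2) [heading=270, move]
Final: pos=(2,-19.2), heading=270, 3 segment(s) drawn

Segment lengths:
  seg 1: (0,0) -> (8.7,0), length = 8.7
  seg 2: (8.7,0) -> (7,0), length = 1.7
  seg 3: (7,0) -> (12,0), length = 5
Total = 15.4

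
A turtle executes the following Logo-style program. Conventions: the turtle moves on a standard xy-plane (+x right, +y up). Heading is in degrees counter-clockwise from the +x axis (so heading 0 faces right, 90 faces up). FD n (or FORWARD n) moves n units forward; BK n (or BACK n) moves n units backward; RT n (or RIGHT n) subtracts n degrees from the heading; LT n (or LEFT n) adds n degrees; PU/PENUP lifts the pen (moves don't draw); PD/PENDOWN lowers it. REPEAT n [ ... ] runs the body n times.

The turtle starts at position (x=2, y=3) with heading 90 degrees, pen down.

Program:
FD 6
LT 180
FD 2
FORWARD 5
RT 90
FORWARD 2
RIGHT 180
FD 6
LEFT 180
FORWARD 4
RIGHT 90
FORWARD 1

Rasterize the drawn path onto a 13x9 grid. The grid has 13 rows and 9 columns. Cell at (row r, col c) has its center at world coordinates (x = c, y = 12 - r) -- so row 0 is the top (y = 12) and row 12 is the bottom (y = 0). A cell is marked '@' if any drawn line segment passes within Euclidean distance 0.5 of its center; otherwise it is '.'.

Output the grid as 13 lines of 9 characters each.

Answer: .........
.........
.........
..@......
..@......
..@......
..@......
..@......
..@......
..@......
@@@@@@@..
.........
.........

Derivation:
Segment 0: (2,3) -> (2,9)
Segment 1: (2,9) -> (2,7)
Segment 2: (2,7) -> (2,2)
Segment 3: (2,2) -> (-0,2)
Segment 4: (-0,2) -> (6,2)
Segment 5: (6,2) -> (2,2)
Segment 6: (2,2) -> (2,3)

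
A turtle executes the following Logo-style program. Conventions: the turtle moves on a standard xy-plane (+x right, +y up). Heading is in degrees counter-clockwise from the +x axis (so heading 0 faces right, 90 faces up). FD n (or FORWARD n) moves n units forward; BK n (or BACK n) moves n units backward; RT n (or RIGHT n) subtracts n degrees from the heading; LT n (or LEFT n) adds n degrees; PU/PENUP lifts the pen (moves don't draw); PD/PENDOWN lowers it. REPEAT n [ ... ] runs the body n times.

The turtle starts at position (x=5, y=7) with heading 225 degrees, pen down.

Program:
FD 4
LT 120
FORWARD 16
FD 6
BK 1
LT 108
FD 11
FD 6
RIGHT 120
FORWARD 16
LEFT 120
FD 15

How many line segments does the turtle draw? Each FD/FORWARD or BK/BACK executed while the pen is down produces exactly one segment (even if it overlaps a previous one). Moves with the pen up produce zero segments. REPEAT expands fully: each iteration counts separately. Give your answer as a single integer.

Answer: 8

Derivation:
Executing turtle program step by step:
Start: pos=(5,7), heading=225, pen down
FD 4: (5,7) -> (2.172,4.172) [heading=225, draw]
LT 120: heading 225 -> 345
FD 16: (2.172,4.172) -> (17.626,0.03) [heading=345, draw]
FD 6: (17.626,0.03) -> (23.422,-1.522) [heading=345, draw]
BK 1: (23.422,-1.522) -> (22.456,-1.264) [heading=345, draw]
LT 108: heading 345 -> 93
FD 11: (22.456,-1.264) -> (21.88,9.721) [heading=93, draw]
FD 6: (21.88,9.721) -> (21.566,15.713) [heading=93, draw]
RT 120: heading 93 -> 333
FD 16: (21.566,15.713) -> (35.822,8.449) [heading=333, draw]
LT 120: heading 333 -> 93
FD 15: (35.822,8.449) -> (35.037,23.429) [heading=93, draw]
Final: pos=(35.037,23.429), heading=93, 8 segment(s) drawn
Segments drawn: 8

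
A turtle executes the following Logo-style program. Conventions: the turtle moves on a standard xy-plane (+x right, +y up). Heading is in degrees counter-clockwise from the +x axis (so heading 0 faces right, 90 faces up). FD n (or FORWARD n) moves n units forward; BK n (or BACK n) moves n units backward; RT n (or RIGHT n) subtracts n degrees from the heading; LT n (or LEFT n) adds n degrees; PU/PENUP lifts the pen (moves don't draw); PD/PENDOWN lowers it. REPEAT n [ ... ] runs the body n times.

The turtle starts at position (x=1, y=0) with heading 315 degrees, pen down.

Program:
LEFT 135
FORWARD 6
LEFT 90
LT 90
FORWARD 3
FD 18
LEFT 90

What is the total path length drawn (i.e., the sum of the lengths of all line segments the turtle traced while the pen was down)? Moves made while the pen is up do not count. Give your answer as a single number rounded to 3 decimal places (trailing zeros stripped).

Executing turtle program step by step:
Start: pos=(1,0), heading=315, pen down
LT 135: heading 315 -> 90
FD 6: (1,0) -> (1,6) [heading=90, draw]
LT 90: heading 90 -> 180
LT 90: heading 180 -> 270
FD 3: (1,6) -> (1,3) [heading=270, draw]
FD 18: (1,3) -> (1,-15) [heading=270, draw]
LT 90: heading 270 -> 0
Final: pos=(1,-15), heading=0, 3 segment(s) drawn

Segment lengths:
  seg 1: (1,0) -> (1,6), length = 6
  seg 2: (1,6) -> (1,3), length = 3
  seg 3: (1,3) -> (1,-15), length = 18
Total = 27

Answer: 27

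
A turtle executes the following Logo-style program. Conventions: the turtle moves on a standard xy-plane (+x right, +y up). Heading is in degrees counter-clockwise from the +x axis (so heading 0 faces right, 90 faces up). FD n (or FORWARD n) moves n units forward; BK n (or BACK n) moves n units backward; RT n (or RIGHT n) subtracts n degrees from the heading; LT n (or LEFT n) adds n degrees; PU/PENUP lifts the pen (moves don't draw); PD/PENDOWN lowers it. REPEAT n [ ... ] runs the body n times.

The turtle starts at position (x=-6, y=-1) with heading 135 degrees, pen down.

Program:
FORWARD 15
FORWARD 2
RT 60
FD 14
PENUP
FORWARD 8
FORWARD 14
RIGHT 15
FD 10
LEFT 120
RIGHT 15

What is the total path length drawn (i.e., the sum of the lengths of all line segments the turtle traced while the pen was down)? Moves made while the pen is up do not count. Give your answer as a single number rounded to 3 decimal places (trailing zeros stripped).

Executing turtle program step by step:
Start: pos=(-6,-1), heading=135, pen down
FD 15: (-6,-1) -> (-16.607,9.607) [heading=135, draw]
FD 2: (-16.607,9.607) -> (-18.021,11.021) [heading=135, draw]
RT 60: heading 135 -> 75
FD 14: (-18.021,11.021) -> (-14.397,24.544) [heading=75, draw]
PU: pen up
FD 8: (-14.397,24.544) -> (-12.327,32.271) [heading=75, move]
FD 14: (-12.327,32.271) -> (-8.703,45.794) [heading=75, move]
RT 15: heading 75 -> 60
FD 10: (-8.703,45.794) -> (-3.703,54.454) [heading=60, move]
LT 120: heading 60 -> 180
RT 15: heading 180 -> 165
Final: pos=(-3.703,54.454), heading=165, 3 segment(s) drawn

Segment lengths:
  seg 1: (-6,-1) -> (-16.607,9.607), length = 15
  seg 2: (-16.607,9.607) -> (-18.021,11.021), length = 2
  seg 3: (-18.021,11.021) -> (-14.397,24.544), length = 14
Total = 31

Answer: 31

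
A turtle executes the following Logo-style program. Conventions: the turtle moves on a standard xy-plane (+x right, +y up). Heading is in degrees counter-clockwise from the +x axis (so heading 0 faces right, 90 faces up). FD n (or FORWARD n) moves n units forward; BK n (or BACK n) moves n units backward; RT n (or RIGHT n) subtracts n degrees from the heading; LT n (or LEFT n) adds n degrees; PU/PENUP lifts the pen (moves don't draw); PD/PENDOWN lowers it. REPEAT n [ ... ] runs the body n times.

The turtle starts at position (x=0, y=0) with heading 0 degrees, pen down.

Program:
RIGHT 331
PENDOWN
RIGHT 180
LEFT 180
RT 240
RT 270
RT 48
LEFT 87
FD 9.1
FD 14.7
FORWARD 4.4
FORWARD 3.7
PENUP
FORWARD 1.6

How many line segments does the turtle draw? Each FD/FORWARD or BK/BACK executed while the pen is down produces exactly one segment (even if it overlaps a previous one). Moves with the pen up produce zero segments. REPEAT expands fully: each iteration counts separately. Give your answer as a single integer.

Answer: 4

Derivation:
Executing turtle program step by step:
Start: pos=(0,0), heading=0, pen down
RT 331: heading 0 -> 29
PD: pen down
RT 180: heading 29 -> 209
LT 180: heading 209 -> 29
RT 240: heading 29 -> 149
RT 270: heading 149 -> 239
RT 48: heading 239 -> 191
LT 87: heading 191 -> 278
FD 9.1: (0,0) -> (1.266,-9.011) [heading=278, draw]
FD 14.7: (1.266,-9.011) -> (3.312,-23.568) [heading=278, draw]
FD 4.4: (3.312,-23.568) -> (3.925,-27.926) [heading=278, draw]
FD 3.7: (3.925,-27.926) -> (4.44,-31.59) [heading=278, draw]
PU: pen up
FD 1.6: (4.44,-31.59) -> (4.662,-33.174) [heading=278, move]
Final: pos=(4.662,-33.174), heading=278, 4 segment(s) drawn
Segments drawn: 4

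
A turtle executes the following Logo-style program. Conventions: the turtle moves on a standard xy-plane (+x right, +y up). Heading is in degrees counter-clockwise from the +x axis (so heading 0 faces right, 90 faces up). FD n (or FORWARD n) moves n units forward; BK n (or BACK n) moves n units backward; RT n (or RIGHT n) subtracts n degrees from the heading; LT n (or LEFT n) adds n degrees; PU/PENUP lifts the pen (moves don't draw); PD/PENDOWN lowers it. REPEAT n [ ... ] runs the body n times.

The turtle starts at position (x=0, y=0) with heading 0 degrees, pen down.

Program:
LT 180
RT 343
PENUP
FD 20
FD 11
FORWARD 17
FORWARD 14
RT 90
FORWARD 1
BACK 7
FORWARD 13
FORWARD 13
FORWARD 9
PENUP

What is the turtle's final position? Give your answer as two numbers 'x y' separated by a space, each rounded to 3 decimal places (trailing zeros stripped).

Executing turtle program step by step:
Start: pos=(0,0), heading=0, pen down
LT 180: heading 0 -> 180
RT 343: heading 180 -> 197
PU: pen up
FD 20: (0,0) -> (-19.126,-5.847) [heading=197, move]
FD 11: (-19.126,-5.847) -> (-29.645,-9.064) [heading=197, move]
FD 17: (-29.645,-9.064) -> (-45.903,-14.034) [heading=197, move]
FD 14: (-45.903,-14.034) -> (-59.291,-18.127) [heading=197, move]
RT 90: heading 197 -> 107
FD 1: (-59.291,-18.127) -> (-59.583,-17.171) [heading=107, move]
BK 7: (-59.583,-17.171) -> (-57.537,-23.865) [heading=107, move]
FD 13: (-57.537,-23.865) -> (-61.337,-11.433) [heading=107, move]
FD 13: (-61.337,-11.433) -> (-65.138,0.999) [heading=107, move]
FD 9: (-65.138,0.999) -> (-67.77,9.606) [heading=107, move]
PU: pen up
Final: pos=(-67.77,9.606), heading=107, 0 segment(s) drawn

Answer: -67.77 9.606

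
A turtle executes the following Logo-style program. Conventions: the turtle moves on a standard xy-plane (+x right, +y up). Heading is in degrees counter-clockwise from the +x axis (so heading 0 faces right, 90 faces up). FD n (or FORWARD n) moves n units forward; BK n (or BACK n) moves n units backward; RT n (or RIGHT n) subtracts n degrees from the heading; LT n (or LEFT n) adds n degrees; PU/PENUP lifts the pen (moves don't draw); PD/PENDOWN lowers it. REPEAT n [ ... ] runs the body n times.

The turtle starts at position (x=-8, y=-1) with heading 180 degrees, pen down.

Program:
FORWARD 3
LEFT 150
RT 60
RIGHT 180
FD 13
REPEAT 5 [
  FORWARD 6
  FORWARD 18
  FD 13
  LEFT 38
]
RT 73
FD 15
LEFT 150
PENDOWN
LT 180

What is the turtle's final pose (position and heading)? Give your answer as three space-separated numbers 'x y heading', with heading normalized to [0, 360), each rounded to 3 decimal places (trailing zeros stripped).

Answer: -134.217 32.579 177

Derivation:
Executing turtle program step by step:
Start: pos=(-8,-1), heading=180, pen down
FD 3: (-8,-1) -> (-11,-1) [heading=180, draw]
LT 150: heading 180 -> 330
RT 60: heading 330 -> 270
RT 180: heading 270 -> 90
FD 13: (-11,-1) -> (-11,12) [heading=90, draw]
REPEAT 5 [
  -- iteration 1/5 --
  FD 6: (-11,12) -> (-11,18) [heading=90, draw]
  FD 18: (-11,18) -> (-11,36) [heading=90, draw]
  FD 13: (-11,36) -> (-11,49) [heading=90, draw]
  LT 38: heading 90 -> 128
  -- iteration 2/5 --
  FD 6: (-11,49) -> (-14.694,53.728) [heading=128, draw]
  FD 18: (-14.694,53.728) -> (-25.776,67.912) [heading=128, draw]
  FD 13: (-25.776,67.912) -> (-33.779,78.156) [heading=128, draw]
  LT 38: heading 128 -> 166
  -- iteration 3/5 --
  FD 6: (-33.779,78.156) -> (-39.601,79.608) [heading=166, draw]
  FD 18: (-39.601,79.608) -> (-57.067,83.963) [heading=166, draw]
  FD 13: (-57.067,83.963) -> (-69.68,87.108) [heading=166, draw]
  LT 38: heading 166 -> 204
  -- iteration 4/5 --
  FD 6: (-69.68,87.108) -> (-75.162,84.667) [heading=204, draw]
  FD 18: (-75.162,84.667) -> (-91.606,77.346) [heading=204, draw]
  FD 13: (-91.606,77.346) -> (-103.482,72.058) [heading=204, draw]
  LT 38: heading 204 -> 242
  -- iteration 5/5 --
  FD 6: (-103.482,72.058) -> (-106.298,66.761) [heading=242, draw]
  FD 18: (-106.298,66.761) -> (-114.749,50.868) [heading=242, draw]
  FD 13: (-114.749,50.868) -> (-120.852,39.389) [heading=242, draw]
  LT 38: heading 242 -> 280
]
RT 73: heading 280 -> 207
FD 15: (-120.852,39.389) -> (-134.217,32.579) [heading=207, draw]
LT 150: heading 207 -> 357
PD: pen down
LT 180: heading 357 -> 177
Final: pos=(-134.217,32.579), heading=177, 18 segment(s) drawn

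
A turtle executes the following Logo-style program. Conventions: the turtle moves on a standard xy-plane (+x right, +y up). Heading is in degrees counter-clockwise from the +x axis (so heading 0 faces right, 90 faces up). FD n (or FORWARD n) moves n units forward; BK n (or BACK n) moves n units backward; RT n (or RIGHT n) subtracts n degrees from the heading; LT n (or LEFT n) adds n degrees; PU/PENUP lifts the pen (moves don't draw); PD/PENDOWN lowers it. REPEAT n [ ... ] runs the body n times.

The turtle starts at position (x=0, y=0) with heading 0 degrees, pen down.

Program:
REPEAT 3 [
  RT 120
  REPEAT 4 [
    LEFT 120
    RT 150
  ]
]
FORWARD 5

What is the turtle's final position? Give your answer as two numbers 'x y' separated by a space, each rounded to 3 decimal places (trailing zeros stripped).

Answer: 5 0

Derivation:
Executing turtle program step by step:
Start: pos=(0,0), heading=0, pen down
REPEAT 3 [
  -- iteration 1/3 --
  RT 120: heading 0 -> 240
  REPEAT 4 [
    -- iteration 1/4 --
    LT 120: heading 240 -> 0
    RT 150: heading 0 -> 210
    -- iteration 2/4 --
    LT 120: heading 210 -> 330
    RT 150: heading 330 -> 180
    -- iteration 3/4 --
    LT 120: heading 180 -> 300
    RT 150: heading 300 -> 150
    -- iteration 4/4 --
    LT 120: heading 150 -> 270
    RT 150: heading 270 -> 120
  ]
  -- iteration 2/3 --
  RT 120: heading 120 -> 0
  REPEAT 4 [
    -- iteration 1/4 --
    LT 120: heading 0 -> 120
    RT 150: heading 120 -> 330
    -- iteration 2/4 --
    LT 120: heading 330 -> 90
    RT 150: heading 90 -> 300
    -- iteration 3/4 --
    LT 120: heading 300 -> 60
    RT 150: heading 60 -> 270
    -- iteration 4/4 --
    LT 120: heading 270 -> 30
    RT 150: heading 30 -> 240
  ]
  -- iteration 3/3 --
  RT 120: heading 240 -> 120
  REPEAT 4 [
    -- iteration 1/4 --
    LT 120: heading 120 -> 240
    RT 150: heading 240 -> 90
    -- iteration 2/4 --
    LT 120: heading 90 -> 210
    RT 150: heading 210 -> 60
    -- iteration 3/4 --
    LT 120: heading 60 -> 180
    RT 150: heading 180 -> 30
    -- iteration 4/4 --
    LT 120: heading 30 -> 150
    RT 150: heading 150 -> 0
  ]
]
FD 5: (0,0) -> (5,0) [heading=0, draw]
Final: pos=(5,0), heading=0, 1 segment(s) drawn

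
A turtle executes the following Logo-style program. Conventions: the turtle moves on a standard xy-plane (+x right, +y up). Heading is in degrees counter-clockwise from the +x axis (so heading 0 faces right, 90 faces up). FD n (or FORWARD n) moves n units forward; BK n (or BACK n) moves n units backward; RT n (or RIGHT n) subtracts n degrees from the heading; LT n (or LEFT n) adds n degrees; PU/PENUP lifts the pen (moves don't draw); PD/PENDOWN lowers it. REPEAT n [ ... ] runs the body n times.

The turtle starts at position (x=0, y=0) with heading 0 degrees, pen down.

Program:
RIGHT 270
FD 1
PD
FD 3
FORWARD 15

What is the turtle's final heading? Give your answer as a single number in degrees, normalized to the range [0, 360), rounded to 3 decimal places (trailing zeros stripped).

Executing turtle program step by step:
Start: pos=(0,0), heading=0, pen down
RT 270: heading 0 -> 90
FD 1: (0,0) -> (0,1) [heading=90, draw]
PD: pen down
FD 3: (0,1) -> (0,4) [heading=90, draw]
FD 15: (0,4) -> (0,19) [heading=90, draw]
Final: pos=(0,19), heading=90, 3 segment(s) drawn

Answer: 90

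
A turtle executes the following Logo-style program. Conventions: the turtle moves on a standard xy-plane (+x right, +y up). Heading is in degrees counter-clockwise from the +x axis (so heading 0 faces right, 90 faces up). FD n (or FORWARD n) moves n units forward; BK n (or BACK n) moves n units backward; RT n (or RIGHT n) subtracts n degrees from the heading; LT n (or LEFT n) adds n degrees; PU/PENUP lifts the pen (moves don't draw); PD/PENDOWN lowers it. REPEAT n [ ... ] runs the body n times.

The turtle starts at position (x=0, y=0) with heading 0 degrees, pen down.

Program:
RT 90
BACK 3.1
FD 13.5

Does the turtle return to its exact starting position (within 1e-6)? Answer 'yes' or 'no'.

Executing turtle program step by step:
Start: pos=(0,0), heading=0, pen down
RT 90: heading 0 -> 270
BK 3.1: (0,0) -> (0,3.1) [heading=270, draw]
FD 13.5: (0,3.1) -> (0,-10.4) [heading=270, draw]
Final: pos=(0,-10.4), heading=270, 2 segment(s) drawn

Start position: (0, 0)
Final position: (0, -10.4)
Distance = 10.4; >= 1e-6 -> NOT closed

Answer: no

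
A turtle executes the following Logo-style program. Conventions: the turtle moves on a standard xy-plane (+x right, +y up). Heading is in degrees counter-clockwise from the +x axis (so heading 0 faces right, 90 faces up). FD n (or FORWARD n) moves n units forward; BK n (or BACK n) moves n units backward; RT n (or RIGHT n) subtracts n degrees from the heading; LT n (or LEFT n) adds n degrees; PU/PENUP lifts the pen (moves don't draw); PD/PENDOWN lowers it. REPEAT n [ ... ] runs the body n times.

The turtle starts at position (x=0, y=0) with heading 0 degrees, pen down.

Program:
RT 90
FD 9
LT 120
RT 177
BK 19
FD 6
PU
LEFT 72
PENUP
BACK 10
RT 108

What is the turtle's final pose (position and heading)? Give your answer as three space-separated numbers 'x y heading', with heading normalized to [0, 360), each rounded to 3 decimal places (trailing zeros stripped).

Executing turtle program step by step:
Start: pos=(0,0), heading=0, pen down
RT 90: heading 0 -> 270
FD 9: (0,0) -> (0,-9) [heading=270, draw]
LT 120: heading 270 -> 30
RT 177: heading 30 -> 213
BK 19: (0,-9) -> (15.935,1.348) [heading=213, draw]
FD 6: (15.935,1.348) -> (10.903,-1.92) [heading=213, draw]
PU: pen up
LT 72: heading 213 -> 285
PU: pen up
BK 10: (10.903,-1.92) -> (8.315,7.74) [heading=285, move]
RT 108: heading 285 -> 177
Final: pos=(8.315,7.74), heading=177, 3 segment(s) drawn

Answer: 8.315 7.74 177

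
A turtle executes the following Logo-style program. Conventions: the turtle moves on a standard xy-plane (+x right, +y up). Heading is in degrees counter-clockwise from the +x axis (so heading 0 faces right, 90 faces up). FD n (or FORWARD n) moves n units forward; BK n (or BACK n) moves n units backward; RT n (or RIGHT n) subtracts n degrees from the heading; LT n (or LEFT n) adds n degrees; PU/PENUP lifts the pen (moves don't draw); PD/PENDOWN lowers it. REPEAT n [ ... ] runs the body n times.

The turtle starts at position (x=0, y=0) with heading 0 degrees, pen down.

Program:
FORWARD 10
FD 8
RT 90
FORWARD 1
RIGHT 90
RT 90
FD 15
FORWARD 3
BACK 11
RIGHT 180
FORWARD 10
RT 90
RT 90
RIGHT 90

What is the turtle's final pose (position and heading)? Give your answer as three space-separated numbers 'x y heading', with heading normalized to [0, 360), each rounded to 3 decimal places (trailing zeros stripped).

Executing turtle program step by step:
Start: pos=(0,0), heading=0, pen down
FD 10: (0,0) -> (10,0) [heading=0, draw]
FD 8: (10,0) -> (18,0) [heading=0, draw]
RT 90: heading 0 -> 270
FD 1: (18,0) -> (18,-1) [heading=270, draw]
RT 90: heading 270 -> 180
RT 90: heading 180 -> 90
FD 15: (18,-1) -> (18,14) [heading=90, draw]
FD 3: (18,14) -> (18,17) [heading=90, draw]
BK 11: (18,17) -> (18,6) [heading=90, draw]
RT 180: heading 90 -> 270
FD 10: (18,6) -> (18,-4) [heading=270, draw]
RT 90: heading 270 -> 180
RT 90: heading 180 -> 90
RT 90: heading 90 -> 0
Final: pos=(18,-4), heading=0, 7 segment(s) drawn

Answer: 18 -4 0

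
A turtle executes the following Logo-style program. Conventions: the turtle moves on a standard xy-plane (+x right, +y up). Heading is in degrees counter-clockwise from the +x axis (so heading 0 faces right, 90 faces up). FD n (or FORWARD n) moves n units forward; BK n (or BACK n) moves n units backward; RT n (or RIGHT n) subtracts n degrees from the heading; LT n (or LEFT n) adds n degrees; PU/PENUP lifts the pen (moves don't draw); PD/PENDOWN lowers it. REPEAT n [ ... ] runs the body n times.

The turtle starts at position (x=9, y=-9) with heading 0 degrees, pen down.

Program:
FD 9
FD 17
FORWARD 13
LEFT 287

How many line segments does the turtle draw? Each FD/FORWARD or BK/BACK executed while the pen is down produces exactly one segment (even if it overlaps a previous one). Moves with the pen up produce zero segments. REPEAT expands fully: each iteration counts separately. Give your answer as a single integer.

Executing turtle program step by step:
Start: pos=(9,-9), heading=0, pen down
FD 9: (9,-9) -> (18,-9) [heading=0, draw]
FD 17: (18,-9) -> (35,-9) [heading=0, draw]
FD 13: (35,-9) -> (48,-9) [heading=0, draw]
LT 287: heading 0 -> 287
Final: pos=(48,-9), heading=287, 3 segment(s) drawn
Segments drawn: 3

Answer: 3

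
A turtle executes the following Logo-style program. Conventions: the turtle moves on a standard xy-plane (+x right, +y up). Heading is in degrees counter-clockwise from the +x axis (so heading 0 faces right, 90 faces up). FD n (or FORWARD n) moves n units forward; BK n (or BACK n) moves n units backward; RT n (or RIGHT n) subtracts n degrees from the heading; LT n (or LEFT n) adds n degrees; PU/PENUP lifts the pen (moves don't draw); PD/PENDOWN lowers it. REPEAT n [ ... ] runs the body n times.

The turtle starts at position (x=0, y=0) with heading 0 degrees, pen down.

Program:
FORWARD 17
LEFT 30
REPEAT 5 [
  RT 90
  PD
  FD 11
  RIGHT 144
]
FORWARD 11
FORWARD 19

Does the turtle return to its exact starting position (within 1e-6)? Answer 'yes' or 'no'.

Executing turtle program step by step:
Start: pos=(0,0), heading=0, pen down
FD 17: (0,0) -> (17,0) [heading=0, draw]
LT 30: heading 0 -> 30
REPEAT 5 [
  -- iteration 1/5 --
  RT 90: heading 30 -> 300
  PD: pen down
  FD 11: (17,0) -> (22.5,-9.526) [heading=300, draw]
  RT 144: heading 300 -> 156
  -- iteration 2/5 --
  RT 90: heading 156 -> 66
  PD: pen down
  FD 11: (22.5,-9.526) -> (26.974,0.523) [heading=66, draw]
  RT 144: heading 66 -> 282
  -- iteration 3/5 --
  RT 90: heading 282 -> 192
  PD: pen down
  FD 11: (26.974,0.523) -> (16.214,-1.764) [heading=192, draw]
  RT 144: heading 192 -> 48
  -- iteration 4/5 --
  RT 90: heading 48 -> 318
  PD: pen down
  FD 11: (16.214,-1.764) -> (24.389,-9.125) [heading=318, draw]
  RT 144: heading 318 -> 174
  -- iteration 5/5 --
  RT 90: heading 174 -> 84
  PD: pen down
  FD 11: (24.389,-9.125) -> (25.539,1.815) [heading=84, draw]
  RT 144: heading 84 -> 300
]
FD 11: (25.539,1.815) -> (31.039,-7.711) [heading=300, draw]
FD 19: (31.039,-7.711) -> (40.539,-24.166) [heading=300, draw]
Final: pos=(40.539,-24.166), heading=300, 8 segment(s) drawn

Start position: (0, 0)
Final position: (40.539, -24.166)
Distance = 47.195; >= 1e-6 -> NOT closed

Answer: no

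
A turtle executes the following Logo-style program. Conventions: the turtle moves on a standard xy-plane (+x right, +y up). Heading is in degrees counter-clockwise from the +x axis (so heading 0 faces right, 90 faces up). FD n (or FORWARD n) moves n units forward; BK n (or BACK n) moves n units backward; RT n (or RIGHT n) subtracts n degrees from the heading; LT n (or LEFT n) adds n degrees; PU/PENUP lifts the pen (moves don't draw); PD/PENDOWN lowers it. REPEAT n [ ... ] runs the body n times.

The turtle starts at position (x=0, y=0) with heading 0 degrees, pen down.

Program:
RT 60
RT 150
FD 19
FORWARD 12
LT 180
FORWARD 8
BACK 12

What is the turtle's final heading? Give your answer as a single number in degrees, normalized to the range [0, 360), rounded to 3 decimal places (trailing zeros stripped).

Answer: 330

Derivation:
Executing turtle program step by step:
Start: pos=(0,0), heading=0, pen down
RT 60: heading 0 -> 300
RT 150: heading 300 -> 150
FD 19: (0,0) -> (-16.454,9.5) [heading=150, draw]
FD 12: (-16.454,9.5) -> (-26.847,15.5) [heading=150, draw]
LT 180: heading 150 -> 330
FD 8: (-26.847,15.5) -> (-19.919,11.5) [heading=330, draw]
BK 12: (-19.919,11.5) -> (-30.311,17.5) [heading=330, draw]
Final: pos=(-30.311,17.5), heading=330, 4 segment(s) drawn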